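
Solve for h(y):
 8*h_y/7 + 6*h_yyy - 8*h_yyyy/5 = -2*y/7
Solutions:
 h(y) = C1 + C2*exp(y*(-5^(1/3)*7^(2/3)*(8*sqrt(191) + 207)^(1/3) - 35*5^(2/3)*7^(1/3)/(8*sqrt(191) + 207)^(1/3) + 70)/56)*sin(sqrt(3)*35^(1/3)*y*(-7^(1/3)*(8*sqrt(191) + 207)^(1/3) + 35*5^(1/3)/(8*sqrt(191) + 207)^(1/3))/56) + C3*exp(y*(-5^(1/3)*7^(2/3)*(8*sqrt(191) + 207)^(1/3) - 35*5^(2/3)*7^(1/3)/(8*sqrt(191) + 207)^(1/3) + 70)/56)*cos(sqrt(3)*35^(1/3)*y*(-7^(1/3)*(8*sqrt(191) + 207)^(1/3) + 35*5^(1/3)/(8*sqrt(191) + 207)^(1/3))/56) + C4*exp(y*(35*5^(2/3)*7^(1/3)/(8*sqrt(191) + 207)^(1/3) + 35 + 5^(1/3)*7^(2/3)*(8*sqrt(191) + 207)^(1/3))/28) - y^2/8


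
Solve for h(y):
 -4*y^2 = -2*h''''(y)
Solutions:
 h(y) = C1 + C2*y + C3*y^2 + C4*y^3 + y^6/180


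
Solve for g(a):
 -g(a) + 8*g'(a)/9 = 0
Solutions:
 g(a) = C1*exp(9*a/8)


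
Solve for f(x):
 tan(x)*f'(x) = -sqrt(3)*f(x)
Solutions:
 f(x) = C1/sin(x)^(sqrt(3))


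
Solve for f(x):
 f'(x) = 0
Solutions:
 f(x) = C1


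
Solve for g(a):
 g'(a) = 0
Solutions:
 g(a) = C1


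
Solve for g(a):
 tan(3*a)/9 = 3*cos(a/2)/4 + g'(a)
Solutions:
 g(a) = C1 - log(cos(3*a))/27 - 3*sin(a/2)/2


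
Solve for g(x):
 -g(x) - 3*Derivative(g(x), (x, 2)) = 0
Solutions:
 g(x) = C1*sin(sqrt(3)*x/3) + C2*cos(sqrt(3)*x/3)


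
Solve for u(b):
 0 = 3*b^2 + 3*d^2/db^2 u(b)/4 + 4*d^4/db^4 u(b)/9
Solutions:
 u(b) = C1 + C2*b + C3*sin(3*sqrt(3)*b/4) + C4*cos(3*sqrt(3)*b/4) - b^4/3 + 64*b^2/27


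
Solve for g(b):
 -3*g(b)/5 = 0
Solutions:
 g(b) = 0


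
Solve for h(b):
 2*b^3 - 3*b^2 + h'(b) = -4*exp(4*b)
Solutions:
 h(b) = C1 - b^4/2 + b^3 - exp(4*b)


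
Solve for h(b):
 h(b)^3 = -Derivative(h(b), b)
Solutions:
 h(b) = -sqrt(2)*sqrt(-1/(C1 - b))/2
 h(b) = sqrt(2)*sqrt(-1/(C1 - b))/2


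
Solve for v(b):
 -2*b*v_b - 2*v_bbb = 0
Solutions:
 v(b) = C1 + Integral(C2*airyai(-b) + C3*airybi(-b), b)


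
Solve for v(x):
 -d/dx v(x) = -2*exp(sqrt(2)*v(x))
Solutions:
 v(x) = sqrt(2)*(2*log(-1/(C1 + 2*x)) - log(2))/4


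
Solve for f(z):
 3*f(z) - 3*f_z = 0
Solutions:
 f(z) = C1*exp(z)


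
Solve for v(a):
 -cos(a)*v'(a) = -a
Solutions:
 v(a) = C1 + Integral(a/cos(a), a)


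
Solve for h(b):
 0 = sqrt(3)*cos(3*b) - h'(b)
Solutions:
 h(b) = C1 + sqrt(3)*sin(3*b)/3


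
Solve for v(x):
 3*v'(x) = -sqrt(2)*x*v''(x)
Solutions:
 v(x) = C1 + C2*x^(1 - 3*sqrt(2)/2)


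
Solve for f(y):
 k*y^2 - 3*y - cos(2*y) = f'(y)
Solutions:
 f(y) = C1 + k*y^3/3 - 3*y^2/2 - sin(2*y)/2


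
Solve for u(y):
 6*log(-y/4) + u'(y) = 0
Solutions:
 u(y) = C1 - 6*y*log(-y) + 6*y*(1 + 2*log(2))


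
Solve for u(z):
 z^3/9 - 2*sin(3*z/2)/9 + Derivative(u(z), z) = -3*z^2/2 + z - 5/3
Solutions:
 u(z) = C1 - z^4/36 - z^3/2 + z^2/2 - 5*z/3 - 4*cos(3*z/2)/27


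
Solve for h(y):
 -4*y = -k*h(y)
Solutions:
 h(y) = 4*y/k


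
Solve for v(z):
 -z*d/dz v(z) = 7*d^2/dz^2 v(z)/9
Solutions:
 v(z) = C1 + C2*erf(3*sqrt(14)*z/14)


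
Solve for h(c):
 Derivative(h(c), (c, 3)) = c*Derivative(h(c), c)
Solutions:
 h(c) = C1 + Integral(C2*airyai(c) + C3*airybi(c), c)


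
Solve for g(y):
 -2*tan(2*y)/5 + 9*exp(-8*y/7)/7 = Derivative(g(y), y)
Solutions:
 g(y) = C1 - log(tan(2*y)^2 + 1)/10 - 9*exp(-8*y/7)/8


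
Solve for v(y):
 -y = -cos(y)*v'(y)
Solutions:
 v(y) = C1 + Integral(y/cos(y), y)


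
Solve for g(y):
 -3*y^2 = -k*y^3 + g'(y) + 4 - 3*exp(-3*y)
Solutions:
 g(y) = C1 + k*y^4/4 - y^3 - 4*y - exp(-3*y)


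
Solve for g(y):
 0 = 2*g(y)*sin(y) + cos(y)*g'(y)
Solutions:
 g(y) = C1*cos(y)^2


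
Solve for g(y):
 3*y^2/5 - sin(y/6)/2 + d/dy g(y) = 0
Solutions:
 g(y) = C1 - y^3/5 - 3*cos(y/6)


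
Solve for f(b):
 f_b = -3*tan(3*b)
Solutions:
 f(b) = C1 + log(cos(3*b))


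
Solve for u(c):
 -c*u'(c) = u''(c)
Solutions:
 u(c) = C1 + C2*erf(sqrt(2)*c/2)


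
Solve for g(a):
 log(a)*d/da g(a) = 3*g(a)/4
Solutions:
 g(a) = C1*exp(3*li(a)/4)


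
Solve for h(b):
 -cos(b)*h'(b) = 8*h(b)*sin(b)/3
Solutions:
 h(b) = C1*cos(b)^(8/3)


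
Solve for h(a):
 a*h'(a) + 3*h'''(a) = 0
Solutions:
 h(a) = C1 + Integral(C2*airyai(-3^(2/3)*a/3) + C3*airybi(-3^(2/3)*a/3), a)


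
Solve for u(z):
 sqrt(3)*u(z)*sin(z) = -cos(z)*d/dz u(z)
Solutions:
 u(z) = C1*cos(z)^(sqrt(3))


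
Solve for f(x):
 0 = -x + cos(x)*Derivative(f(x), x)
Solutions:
 f(x) = C1 + Integral(x/cos(x), x)


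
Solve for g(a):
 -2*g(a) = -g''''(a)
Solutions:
 g(a) = C1*exp(-2^(1/4)*a) + C2*exp(2^(1/4)*a) + C3*sin(2^(1/4)*a) + C4*cos(2^(1/4)*a)


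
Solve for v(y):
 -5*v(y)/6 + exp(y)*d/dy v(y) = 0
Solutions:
 v(y) = C1*exp(-5*exp(-y)/6)


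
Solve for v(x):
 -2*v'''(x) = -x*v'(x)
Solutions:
 v(x) = C1 + Integral(C2*airyai(2^(2/3)*x/2) + C3*airybi(2^(2/3)*x/2), x)


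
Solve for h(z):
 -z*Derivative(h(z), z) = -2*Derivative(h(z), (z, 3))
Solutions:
 h(z) = C1 + Integral(C2*airyai(2^(2/3)*z/2) + C3*airybi(2^(2/3)*z/2), z)


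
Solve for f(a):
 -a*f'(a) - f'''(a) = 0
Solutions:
 f(a) = C1 + Integral(C2*airyai(-a) + C3*airybi(-a), a)


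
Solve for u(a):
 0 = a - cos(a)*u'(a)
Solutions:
 u(a) = C1 + Integral(a/cos(a), a)


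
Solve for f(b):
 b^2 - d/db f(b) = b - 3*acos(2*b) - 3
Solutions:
 f(b) = C1 + b^3/3 - b^2/2 + 3*b*acos(2*b) + 3*b - 3*sqrt(1 - 4*b^2)/2


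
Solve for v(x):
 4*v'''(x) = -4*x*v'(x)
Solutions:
 v(x) = C1 + Integral(C2*airyai(-x) + C3*airybi(-x), x)


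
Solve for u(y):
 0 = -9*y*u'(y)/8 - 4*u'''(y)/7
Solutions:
 u(y) = C1 + Integral(C2*airyai(-126^(1/3)*y/4) + C3*airybi(-126^(1/3)*y/4), y)


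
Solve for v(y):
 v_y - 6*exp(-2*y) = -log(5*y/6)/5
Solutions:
 v(y) = C1 - y*log(y)/5 + y*(-log(5) + 1 + log(6))/5 - 3*exp(-2*y)


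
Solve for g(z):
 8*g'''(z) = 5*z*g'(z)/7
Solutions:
 g(z) = C1 + Integral(C2*airyai(5^(1/3)*7^(2/3)*z/14) + C3*airybi(5^(1/3)*7^(2/3)*z/14), z)


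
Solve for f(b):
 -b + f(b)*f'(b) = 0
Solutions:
 f(b) = -sqrt(C1 + b^2)
 f(b) = sqrt(C1 + b^2)


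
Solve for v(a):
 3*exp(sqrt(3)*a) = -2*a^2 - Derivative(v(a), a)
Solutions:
 v(a) = C1 - 2*a^3/3 - sqrt(3)*exp(sqrt(3)*a)


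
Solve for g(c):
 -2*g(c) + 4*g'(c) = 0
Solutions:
 g(c) = C1*exp(c/2)


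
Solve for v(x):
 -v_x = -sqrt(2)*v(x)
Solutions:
 v(x) = C1*exp(sqrt(2)*x)


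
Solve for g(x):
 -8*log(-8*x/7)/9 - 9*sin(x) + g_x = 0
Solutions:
 g(x) = C1 + 8*x*log(-x)/9 - 8*x*log(7)/9 - 8*x/9 + 8*x*log(2)/3 - 9*cos(x)


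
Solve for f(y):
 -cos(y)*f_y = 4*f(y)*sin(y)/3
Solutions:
 f(y) = C1*cos(y)^(4/3)


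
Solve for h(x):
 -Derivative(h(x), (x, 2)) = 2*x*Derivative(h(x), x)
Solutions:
 h(x) = C1 + C2*erf(x)


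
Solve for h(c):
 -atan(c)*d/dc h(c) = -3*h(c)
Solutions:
 h(c) = C1*exp(3*Integral(1/atan(c), c))


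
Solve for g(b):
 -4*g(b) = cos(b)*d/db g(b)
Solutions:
 g(b) = C1*(sin(b)^2 - 2*sin(b) + 1)/(sin(b)^2 + 2*sin(b) + 1)


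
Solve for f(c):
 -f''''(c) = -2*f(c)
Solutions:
 f(c) = C1*exp(-2^(1/4)*c) + C2*exp(2^(1/4)*c) + C3*sin(2^(1/4)*c) + C4*cos(2^(1/4)*c)


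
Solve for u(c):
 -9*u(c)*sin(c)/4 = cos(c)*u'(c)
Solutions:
 u(c) = C1*cos(c)^(9/4)


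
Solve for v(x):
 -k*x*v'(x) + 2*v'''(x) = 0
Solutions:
 v(x) = C1 + Integral(C2*airyai(2^(2/3)*k^(1/3)*x/2) + C3*airybi(2^(2/3)*k^(1/3)*x/2), x)


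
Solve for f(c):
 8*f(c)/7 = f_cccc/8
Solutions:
 f(c) = C1*exp(-2*sqrt(2)*7^(3/4)*c/7) + C2*exp(2*sqrt(2)*7^(3/4)*c/7) + C3*sin(2*sqrt(2)*7^(3/4)*c/7) + C4*cos(2*sqrt(2)*7^(3/4)*c/7)


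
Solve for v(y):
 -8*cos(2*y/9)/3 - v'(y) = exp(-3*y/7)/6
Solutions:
 v(y) = C1 - 12*sin(2*y/9) + 7*exp(-3*y/7)/18


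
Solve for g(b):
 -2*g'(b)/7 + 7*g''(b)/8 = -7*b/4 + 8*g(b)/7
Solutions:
 g(b) = C1*exp(8*b*(1 - 5*sqrt(2))/49) + C2*exp(8*b*(1 + 5*sqrt(2))/49) + 49*b/32 - 49/128


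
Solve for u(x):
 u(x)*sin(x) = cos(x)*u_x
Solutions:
 u(x) = C1/cos(x)


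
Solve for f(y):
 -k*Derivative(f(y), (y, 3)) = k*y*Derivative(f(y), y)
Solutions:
 f(y) = C1 + Integral(C2*airyai(-y) + C3*airybi(-y), y)


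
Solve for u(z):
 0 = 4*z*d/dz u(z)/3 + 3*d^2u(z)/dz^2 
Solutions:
 u(z) = C1 + C2*erf(sqrt(2)*z/3)


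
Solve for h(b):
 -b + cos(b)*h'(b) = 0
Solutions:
 h(b) = C1 + Integral(b/cos(b), b)


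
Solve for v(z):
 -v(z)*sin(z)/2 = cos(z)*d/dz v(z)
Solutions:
 v(z) = C1*sqrt(cos(z))


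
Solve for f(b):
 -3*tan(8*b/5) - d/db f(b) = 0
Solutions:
 f(b) = C1 + 15*log(cos(8*b/5))/8


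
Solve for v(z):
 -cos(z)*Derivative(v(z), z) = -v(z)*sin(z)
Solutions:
 v(z) = C1/cos(z)


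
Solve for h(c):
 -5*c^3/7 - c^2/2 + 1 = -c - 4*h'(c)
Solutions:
 h(c) = C1 + 5*c^4/112 + c^3/24 - c^2/8 - c/4


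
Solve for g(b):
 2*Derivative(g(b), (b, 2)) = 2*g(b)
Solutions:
 g(b) = C1*exp(-b) + C2*exp(b)


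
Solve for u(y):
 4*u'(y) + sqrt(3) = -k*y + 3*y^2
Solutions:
 u(y) = C1 - k*y^2/8 + y^3/4 - sqrt(3)*y/4


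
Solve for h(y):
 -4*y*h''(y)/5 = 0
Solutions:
 h(y) = C1 + C2*y


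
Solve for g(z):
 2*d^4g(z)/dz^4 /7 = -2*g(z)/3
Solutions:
 g(z) = (C1*sin(sqrt(2)*3^(3/4)*7^(1/4)*z/6) + C2*cos(sqrt(2)*3^(3/4)*7^(1/4)*z/6))*exp(-sqrt(2)*3^(3/4)*7^(1/4)*z/6) + (C3*sin(sqrt(2)*3^(3/4)*7^(1/4)*z/6) + C4*cos(sqrt(2)*3^(3/4)*7^(1/4)*z/6))*exp(sqrt(2)*3^(3/4)*7^(1/4)*z/6)


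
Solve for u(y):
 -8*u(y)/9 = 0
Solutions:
 u(y) = 0


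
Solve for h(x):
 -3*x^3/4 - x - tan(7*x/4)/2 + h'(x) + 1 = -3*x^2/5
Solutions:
 h(x) = C1 + 3*x^4/16 - x^3/5 + x^2/2 - x - 2*log(cos(7*x/4))/7


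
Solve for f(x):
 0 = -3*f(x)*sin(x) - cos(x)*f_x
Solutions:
 f(x) = C1*cos(x)^3


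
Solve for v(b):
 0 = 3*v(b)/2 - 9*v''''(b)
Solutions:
 v(b) = C1*exp(-6^(3/4)*b/6) + C2*exp(6^(3/4)*b/6) + C3*sin(6^(3/4)*b/6) + C4*cos(6^(3/4)*b/6)


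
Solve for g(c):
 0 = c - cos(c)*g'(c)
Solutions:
 g(c) = C1 + Integral(c/cos(c), c)


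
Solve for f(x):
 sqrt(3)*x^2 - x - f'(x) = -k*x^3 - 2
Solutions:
 f(x) = C1 + k*x^4/4 + sqrt(3)*x^3/3 - x^2/2 + 2*x


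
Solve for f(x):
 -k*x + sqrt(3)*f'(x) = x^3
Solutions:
 f(x) = C1 + sqrt(3)*k*x^2/6 + sqrt(3)*x^4/12


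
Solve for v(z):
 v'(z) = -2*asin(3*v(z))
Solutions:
 Integral(1/asin(3*_y), (_y, v(z))) = C1 - 2*z


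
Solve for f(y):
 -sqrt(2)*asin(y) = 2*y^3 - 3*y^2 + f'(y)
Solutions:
 f(y) = C1 - y^4/2 + y^3 - sqrt(2)*(y*asin(y) + sqrt(1 - y^2))


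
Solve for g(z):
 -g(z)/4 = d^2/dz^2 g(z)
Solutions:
 g(z) = C1*sin(z/2) + C2*cos(z/2)


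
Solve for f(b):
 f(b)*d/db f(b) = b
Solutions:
 f(b) = -sqrt(C1 + b^2)
 f(b) = sqrt(C1 + b^2)


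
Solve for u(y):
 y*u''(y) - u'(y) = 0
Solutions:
 u(y) = C1 + C2*y^2


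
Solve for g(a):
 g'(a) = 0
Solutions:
 g(a) = C1


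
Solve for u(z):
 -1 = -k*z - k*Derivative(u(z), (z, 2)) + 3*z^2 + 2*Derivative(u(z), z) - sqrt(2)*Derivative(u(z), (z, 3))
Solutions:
 u(z) = C1 + C2*exp(sqrt(2)*z*(-k + sqrt(k^2 + 8*sqrt(2)))/4) + C3*exp(-sqrt(2)*z*(k + sqrt(k^2 + 8*sqrt(2)))/4) - k^2*z/2 - k*z^2/2 - z^3/2 - 3*sqrt(2)*z/2 - z/2


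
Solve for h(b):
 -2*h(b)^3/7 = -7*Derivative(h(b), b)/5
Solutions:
 h(b) = -7*sqrt(2)*sqrt(-1/(C1 + 10*b))/2
 h(b) = 7*sqrt(2)*sqrt(-1/(C1 + 10*b))/2


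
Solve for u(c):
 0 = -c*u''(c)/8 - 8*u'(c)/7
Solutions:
 u(c) = C1 + C2/c^(57/7)


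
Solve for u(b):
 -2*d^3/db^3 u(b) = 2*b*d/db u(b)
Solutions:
 u(b) = C1 + Integral(C2*airyai(-b) + C3*airybi(-b), b)


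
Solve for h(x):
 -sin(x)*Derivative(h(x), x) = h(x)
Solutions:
 h(x) = C1*sqrt(cos(x) + 1)/sqrt(cos(x) - 1)


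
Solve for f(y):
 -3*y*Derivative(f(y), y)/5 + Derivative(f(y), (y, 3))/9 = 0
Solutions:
 f(y) = C1 + Integral(C2*airyai(3*5^(2/3)*y/5) + C3*airybi(3*5^(2/3)*y/5), y)


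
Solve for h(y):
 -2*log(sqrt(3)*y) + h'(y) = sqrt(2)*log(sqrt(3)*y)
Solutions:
 h(y) = C1 + sqrt(2)*y*log(y) + 2*y*log(y) - 2*y - sqrt(2)*y + y*log(3^(sqrt(2)/2 + 1))


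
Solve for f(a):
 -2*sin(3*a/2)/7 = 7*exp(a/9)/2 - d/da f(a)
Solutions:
 f(a) = C1 + 63*exp(a/9)/2 - 4*cos(3*a/2)/21


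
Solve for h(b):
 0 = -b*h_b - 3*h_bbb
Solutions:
 h(b) = C1 + Integral(C2*airyai(-3^(2/3)*b/3) + C3*airybi(-3^(2/3)*b/3), b)


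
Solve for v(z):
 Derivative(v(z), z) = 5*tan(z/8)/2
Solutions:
 v(z) = C1 - 20*log(cos(z/8))


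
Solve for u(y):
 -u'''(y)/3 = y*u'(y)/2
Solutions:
 u(y) = C1 + Integral(C2*airyai(-2^(2/3)*3^(1/3)*y/2) + C3*airybi(-2^(2/3)*3^(1/3)*y/2), y)


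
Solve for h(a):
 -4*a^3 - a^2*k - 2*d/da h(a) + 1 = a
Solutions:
 h(a) = C1 - a^4/2 - a^3*k/6 - a^2/4 + a/2


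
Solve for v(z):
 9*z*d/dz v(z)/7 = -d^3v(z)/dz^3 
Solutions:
 v(z) = C1 + Integral(C2*airyai(-21^(2/3)*z/7) + C3*airybi(-21^(2/3)*z/7), z)


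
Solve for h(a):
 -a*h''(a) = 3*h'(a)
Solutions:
 h(a) = C1 + C2/a^2


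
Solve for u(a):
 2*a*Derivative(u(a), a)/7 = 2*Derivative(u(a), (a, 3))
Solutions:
 u(a) = C1 + Integral(C2*airyai(7^(2/3)*a/7) + C3*airybi(7^(2/3)*a/7), a)


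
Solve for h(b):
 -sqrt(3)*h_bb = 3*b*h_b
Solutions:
 h(b) = C1 + C2*erf(sqrt(2)*3^(1/4)*b/2)


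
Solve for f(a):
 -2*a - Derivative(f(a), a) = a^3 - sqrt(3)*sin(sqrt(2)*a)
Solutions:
 f(a) = C1 - a^4/4 - a^2 - sqrt(6)*cos(sqrt(2)*a)/2


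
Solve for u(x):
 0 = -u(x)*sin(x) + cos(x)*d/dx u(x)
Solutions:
 u(x) = C1/cos(x)


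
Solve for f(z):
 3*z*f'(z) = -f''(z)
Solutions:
 f(z) = C1 + C2*erf(sqrt(6)*z/2)


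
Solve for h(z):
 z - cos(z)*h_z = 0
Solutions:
 h(z) = C1 + Integral(z/cos(z), z)


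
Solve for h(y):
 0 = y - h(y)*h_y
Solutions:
 h(y) = -sqrt(C1 + y^2)
 h(y) = sqrt(C1 + y^2)


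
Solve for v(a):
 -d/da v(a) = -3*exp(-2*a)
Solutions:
 v(a) = C1 - 3*exp(-2*a)/2


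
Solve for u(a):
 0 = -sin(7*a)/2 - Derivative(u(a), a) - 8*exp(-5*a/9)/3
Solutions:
 u(a) = C1 + cos(7*a)/14 + 24*exp(-5*a/9)/5


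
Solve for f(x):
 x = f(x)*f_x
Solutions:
 f(x) = -sqrt(C1 + x^2)
 f(x) = sqrt(C1 + x^2)


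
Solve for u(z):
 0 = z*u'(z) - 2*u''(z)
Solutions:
 u(z) = C1 + C2*erfi(z/2)


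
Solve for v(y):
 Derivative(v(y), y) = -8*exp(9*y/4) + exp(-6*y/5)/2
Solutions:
 v(y) = C1 - 32*exp(9*y/4)/9 - 5*exp(-6*y/5)/12


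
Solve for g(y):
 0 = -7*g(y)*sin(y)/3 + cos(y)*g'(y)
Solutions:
 g(y) = C1/cos(y)^(7/3)


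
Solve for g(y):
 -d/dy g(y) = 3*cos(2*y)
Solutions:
 g(y) = C1 - 3*sin(2*y)/2


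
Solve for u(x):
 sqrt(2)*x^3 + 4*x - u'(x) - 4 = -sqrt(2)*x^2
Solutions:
 u(x) = C1 + sqrt(2)*x^4/4 + sqrt(2)*x^3/3 + 2*x^2 - 4*x


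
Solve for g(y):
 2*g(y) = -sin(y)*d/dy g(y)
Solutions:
 g(y) = C1*(cos(y) + 1)/(cos(y) - 1)


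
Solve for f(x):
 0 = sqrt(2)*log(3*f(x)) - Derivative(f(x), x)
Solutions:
 -sqrt(2)*Integral(1/(log(_y) + log(3)), (_y, f(x)))/2 = C1 - x


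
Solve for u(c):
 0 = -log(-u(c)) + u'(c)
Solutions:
 -li(-u(c)) = C1 + c


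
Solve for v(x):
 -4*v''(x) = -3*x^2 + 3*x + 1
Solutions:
 v(x) = C1 + C2*x + x^4/16 - x^3/8 - x^2/8


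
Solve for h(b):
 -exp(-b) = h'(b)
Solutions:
 h(b) = C1 + exp(-b)


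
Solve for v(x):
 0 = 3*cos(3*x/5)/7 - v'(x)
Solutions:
 v(x) = C1 + 5*sin(3*x/5)/7


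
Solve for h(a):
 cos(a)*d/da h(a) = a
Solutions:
 h(a) = C1 + Integral(a/cos(a), a)


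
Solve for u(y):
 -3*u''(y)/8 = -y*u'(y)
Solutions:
 u(y) = C1 + C2*erfi(2*sqrt(3)*y/3)


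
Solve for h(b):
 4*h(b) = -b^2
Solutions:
 h(b) = -b^2/4


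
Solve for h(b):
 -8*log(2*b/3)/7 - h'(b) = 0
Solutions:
 h(b) = C1 - 8*b*log(b)/7 - 8*b*log(2)/7 + 8*b/7 + 8*b*log(3)/7


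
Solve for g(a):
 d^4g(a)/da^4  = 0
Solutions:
 g(a) = C1 + C2*a + C3*a^2 + C4*a^3


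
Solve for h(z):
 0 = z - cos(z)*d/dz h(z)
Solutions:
 h(z) = C1 + Integral(z/cos(z), z)


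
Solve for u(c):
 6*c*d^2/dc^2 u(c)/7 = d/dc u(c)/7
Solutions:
 u(c) = C1 + C2*c^(7/6)


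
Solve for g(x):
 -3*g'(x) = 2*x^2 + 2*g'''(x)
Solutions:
 g(x) = C1 + C2*sin(sqrt(6)*x/2) + C3*cos(sqrt(6)*x/2) - 2*x^3/9 + 8*x/9


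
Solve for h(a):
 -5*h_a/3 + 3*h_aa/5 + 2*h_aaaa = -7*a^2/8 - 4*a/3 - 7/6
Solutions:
 h(a) = C1 + C2*exp(a*(-90^(1/3)*(125 + sqrt(15715))^(1/3) + 3*300^(1/3)/(125 + sqrt(15715))^(1/3))/60)*sin(10^(1/3)*3^(1/6)*a*(10^(1/3)*3^(2/3)/(125 + sqrt(15715))^(1/3) + (125 + sqrt(15715))^(1/3))/20) + C3*exp(a*(-90^(1/3)*(125 + sqrt(15715))^(1/3) + 3*300^(1/3)/(125 + sqrt(15715))^(1/3))/60)*cos(10^(1/3)*3^(1/6)*a*(10^(1/3)*3^(2/3)/(125 + sqrt(15715))^(1/3) + (125 + sqrt(15715))^(1/3))/20) + C4*exp(-a*(-90^(1/3)*(125 + sqrt(15715))^(1/3) + 3*300^(1/3)/(125 + sqrt(15715))^(1/3))/30) + 7*a^3/40 + 589*a^2/1000 + 14051*a/12500


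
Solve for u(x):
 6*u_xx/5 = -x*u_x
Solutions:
 u(x) = C1 + C2*erf(sqrt(15)*x/6)


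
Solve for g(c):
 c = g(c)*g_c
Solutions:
 g(c) = -sqrt(C1 + c^2)
 g(c) = sqrt(C1 + c^2)


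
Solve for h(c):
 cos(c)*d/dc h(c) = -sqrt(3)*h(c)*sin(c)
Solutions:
 h(c) = C1*cos(c)^(sqrt(3))


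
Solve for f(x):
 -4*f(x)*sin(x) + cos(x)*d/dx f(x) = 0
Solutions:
 f(x) = C1/cos(x)^4


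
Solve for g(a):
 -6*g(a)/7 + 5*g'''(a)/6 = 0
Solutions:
 g(a) = C3*exp(210^(2/3)*a/35) + (C1*sin(3*3^(1/6)*70^(2/3)*a/70) + C2*cos(3*3^(1/6)*70^(2/3)*a/70))*exp(-210^(2/3)*a/70)


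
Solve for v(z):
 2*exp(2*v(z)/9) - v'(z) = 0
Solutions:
 v(z) = 9*log(-sqrt(-1/(C1 + 2*z))) - 9*log(2)/2 + 9*log(3)
 v(z) = 9*log(-1/(C1 + 2*z))/2 - 9*log(2)/2 + 9*log(3)


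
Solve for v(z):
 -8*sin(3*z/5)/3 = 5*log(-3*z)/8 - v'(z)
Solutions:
 v(z) = C1 + 5*z*log(-z)/8 - 5*z/8 + 5*z*log(3)/8 - 40*cos(3*z/5)/9


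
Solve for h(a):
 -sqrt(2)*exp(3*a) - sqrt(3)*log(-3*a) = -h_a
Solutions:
 h(a) = C1 + sqrt(3)*a*log(-a) + sqrt(3)*a*(-1 + log(3)) + sqrt(2)*exp(3*a)/3


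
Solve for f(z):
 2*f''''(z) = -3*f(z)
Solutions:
 f(z) = (C1*sin(6^(1/4)*z/2) + C2*cos(6^(1/4)*z/2))*exp(-6^(1/4)*z/2) + (C3*sin(6^(1/4)*z/2) + C4*cos(6^(1/4)*z/2))*exp(6^(1/4)*z/2)


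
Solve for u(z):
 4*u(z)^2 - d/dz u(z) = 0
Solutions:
 u(z) = -1/(C1 + 4*z)


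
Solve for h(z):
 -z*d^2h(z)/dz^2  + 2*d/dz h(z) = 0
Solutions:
 h(z) = C1 + C2*z^3


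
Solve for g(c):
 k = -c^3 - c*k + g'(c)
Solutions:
 g(c) = C1 + c^4/4 + c^2*k/2 + c*k


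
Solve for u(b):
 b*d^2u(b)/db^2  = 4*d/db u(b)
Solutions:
 u(b) = C1 + C2*b^5


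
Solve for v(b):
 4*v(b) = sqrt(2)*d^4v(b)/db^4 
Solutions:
 v(b) = C1*exp(-2^(3/8)*b) + C2*exp(2^(3/8)*b) + C3*sin(2^(3/8)*b) + C4*cos(2^(3/8)*b)


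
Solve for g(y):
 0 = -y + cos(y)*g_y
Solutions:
 g(y) = C1 + Integral(y/cos(y), y)


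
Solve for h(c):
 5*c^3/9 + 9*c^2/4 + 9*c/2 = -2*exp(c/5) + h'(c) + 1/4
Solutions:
 h(c) = C1 + 5*c^4/36 + 3*c^3/4 + 9*c^2/4 - c/4 + 10*exp(c/5)


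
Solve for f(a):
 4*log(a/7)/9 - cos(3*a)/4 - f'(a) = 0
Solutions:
 f(a) = C1 + 4*a*log(a)/9 - 4*a*log(7)/9 - 4*a/9 - sin(3*a)/12


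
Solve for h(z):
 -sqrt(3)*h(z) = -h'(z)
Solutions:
 h(z) = C1*exp(sqrt(3)*z)


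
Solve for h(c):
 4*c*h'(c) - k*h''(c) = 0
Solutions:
 h(c) = C1 + C2*erf(sqrt(2)*c*sqrt(-1/k))/sqrt(-1/k)


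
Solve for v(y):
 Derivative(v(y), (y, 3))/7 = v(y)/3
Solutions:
 v(y) = C3*exp(3^(2/3)*7^(1/3)*y/3) + (C1*sin(3^(1/6)*7^(1/3)*y/2) + C2*cos(3^(1/6)*7^(1/3)*y/2))*exp(-3^(2/3)*7^(1/3)*y/6)


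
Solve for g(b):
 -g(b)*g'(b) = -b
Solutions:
 g(b) = -sqrt(C1 + b^2)
 g(b) = sqrt(C1 + b^2)


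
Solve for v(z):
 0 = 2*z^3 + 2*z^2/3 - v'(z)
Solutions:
 v(z) = C1 + z^4/2 + 2*z^3/9


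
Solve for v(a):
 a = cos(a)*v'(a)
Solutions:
 v(a) = C1 + Integral(a/cos(a), a)


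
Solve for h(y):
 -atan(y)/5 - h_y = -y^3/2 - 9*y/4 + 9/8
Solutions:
 h(y) = C1 + y^4/8 + 9*y^2/8 - y*atan(y)/5 - 9*y/8 + log(y^2 + 1)/10


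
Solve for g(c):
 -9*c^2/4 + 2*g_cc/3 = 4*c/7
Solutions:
 g(c) = C1 + C2*c + 9*c^4/32 + c^3/7


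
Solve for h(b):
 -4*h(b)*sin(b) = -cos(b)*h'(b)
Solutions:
 h(b) = C1/cos(b)^4


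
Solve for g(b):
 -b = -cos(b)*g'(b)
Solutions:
 g(b) = C1 + Integral(b/cos(b), b)


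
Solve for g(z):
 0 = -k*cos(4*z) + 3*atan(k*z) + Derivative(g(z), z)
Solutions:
 g(z) = C1 + k*sin(4*z)/4 - 3*Piecewise((z*atan(k*z) - log(k^2*z^2 + 1)/(2*k), Ne(k, 0)), (0, True))


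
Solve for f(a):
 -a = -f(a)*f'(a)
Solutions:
 f(a) = -sqrt(C1 + a^2)
 f(a) = sqrt(C1 + a^2)


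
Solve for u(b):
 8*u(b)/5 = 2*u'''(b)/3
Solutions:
 u(b) = C3*exp(12^(1/3)*5^(2/3)*b/5) + (C1*sin(10^(2/3)*3^(5/6)*b/10) + C2*cos(10^(2/3)*3^(5/6)*b/10))*exp(-12^(1/3)*5^(2/3)*b/10)


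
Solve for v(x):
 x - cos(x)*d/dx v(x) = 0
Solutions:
 v(x) = C1 + Integral(x/cos(x), x)


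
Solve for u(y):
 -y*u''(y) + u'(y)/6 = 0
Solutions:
 u(y) = C1 + C2*y^(7/6)


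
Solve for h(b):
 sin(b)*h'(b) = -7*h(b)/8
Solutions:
 h(b) = C1*(cos(b) + 1)^(7/16)/(cos(b) - 1)^(7/16)


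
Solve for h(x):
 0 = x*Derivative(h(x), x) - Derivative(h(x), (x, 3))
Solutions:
 h(x) = C1 + Integral(C2*airyai(x) + C3*airybi(x), x)


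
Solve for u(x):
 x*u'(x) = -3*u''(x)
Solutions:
 u(x) = C1 + C2*erf(sqrt(6)*x/6)


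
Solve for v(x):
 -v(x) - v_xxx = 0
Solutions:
 v(x) = C3*exp(-x) + (C1*sin(sqrt(3)*x/2) + C2*cos(sqrt(3)*x/2))*exp(x/2)


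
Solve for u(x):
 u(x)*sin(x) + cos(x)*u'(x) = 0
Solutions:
 u(x) = C1*cos(x)


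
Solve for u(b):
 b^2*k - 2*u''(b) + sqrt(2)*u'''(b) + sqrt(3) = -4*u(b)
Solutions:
 u(b) = C1*exp(b*(2/(3*sqrt(138) + 25*sqrt(2))^(1/3) + 2*sqrt(2) + (3*sqrt(138) + 25*sqrt(2))^(1/3))/6)*sin(sqrt(3)*b*(-(3*sqrt(138) + 25*sqrt(2))^(1/3) + 2/(3*sqrt(138) + 25*sqrt(2))^(1/3))/6) + C2*exp(b*(2/(3*sqrt(138) + 25*sqrt(2))^(1/3) + 2*sqrt(2) + (3*sqrt(138) + 25*sqrt(2))^(1/3))/6)*cos(sqrt(3)*b*(-(3*sqrt(138) + 25*sqrt(2))^(1/3) + 2/(3*sqrt(138) + 25*sqrt(2))^(1/3))/6) + C3*exp(b*(-(3*sqrt(138) + 25*sqrt(2))^(1/3) - 2/(3*sqrt(138) + 25*sqrt(2))^(1/3) + sqrt(2))/3) - b^2*k/4 - k/4 - sqrt(3)/4


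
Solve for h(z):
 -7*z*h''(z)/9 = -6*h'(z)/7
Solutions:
 h(z) = C1 + C2*z^(103/49)


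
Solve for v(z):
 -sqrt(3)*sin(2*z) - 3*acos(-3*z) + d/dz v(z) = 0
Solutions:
 v(z) = C1 + 3*z*acos(-3*z) + sqrt(1 - 9*z^2) - sqrt(3)*cos(2*z)/2


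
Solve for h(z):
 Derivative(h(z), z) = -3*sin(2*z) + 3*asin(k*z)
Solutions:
 h(z) = C1 + 3*Piecewise((z*asin(k*z) + sqrt(-k^2*z^2 + 1)/k, Ne(k, 0)), (0, True)) + 3*cos(2*z)/2


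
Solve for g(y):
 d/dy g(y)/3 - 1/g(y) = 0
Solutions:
 g(y) = -sqrt(C1 + 6*y)
 g(y) = sqrt(C1 + 6*y)


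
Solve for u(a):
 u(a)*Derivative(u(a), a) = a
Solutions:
 u(a) = -sqrt(C1 + a^2)
 u(a) = sqrt(C1 + a^2)


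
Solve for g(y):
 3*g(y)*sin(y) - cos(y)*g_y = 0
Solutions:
 g(y) = C1/cos(y)^3


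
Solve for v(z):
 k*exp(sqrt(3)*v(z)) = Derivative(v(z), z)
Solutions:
 v(z) = sqrt(3)*(2*log(-1/(C1 + k*z)) - log(3))/6


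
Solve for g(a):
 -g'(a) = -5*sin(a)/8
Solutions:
 g(a) = C1 - 5*cos(a)/8


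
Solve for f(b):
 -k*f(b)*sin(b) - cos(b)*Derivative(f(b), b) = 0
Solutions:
 f(b) = C1*exp(k*log(cos(b)))


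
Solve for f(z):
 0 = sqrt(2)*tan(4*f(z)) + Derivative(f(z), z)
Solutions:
 f(z) = -asin(C1*exp(-4*sqrt(2)*z))/4 + pi/4
 f(z) = asin(C1*exp(-4*sqrt(2)*z))/4


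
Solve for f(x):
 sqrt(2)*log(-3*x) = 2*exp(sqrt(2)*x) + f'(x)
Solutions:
 f(x) = C1 + sqrt(2)*x*log(-x) + sqrt(2)*x*(-1 + log(3)) - sqrt(2)*exp(sqrt(2)*x)


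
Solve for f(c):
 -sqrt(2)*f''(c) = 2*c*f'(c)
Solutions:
 f(c) = C1 + C2*erf(2^(3/4)*c/2)


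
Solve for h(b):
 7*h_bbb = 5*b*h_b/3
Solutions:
 h(b) = C1 + Integral(C2*airyai(21^(2/3)*5^(1/3)*b/21) + C3*airybi(21^(2/3)*5^(1/3)*b/21), b)


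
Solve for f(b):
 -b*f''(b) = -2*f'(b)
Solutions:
 f(b) = C1 + C2*b^3


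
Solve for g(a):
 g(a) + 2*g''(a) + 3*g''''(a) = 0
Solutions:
 g(a) = (C1*sin(3^(3/4)*a*cos(atan(sqrt(2))/2)/3) + C2*cos(3^(3/4)*a*cos(atan(sqrt(2))/2)/3))*exp(-3^(3/4)*a*sin(atan(sqrt(2))/2)/3) + (C3*sin(3^(3/4)*a*cos(atan(sqrt(2))/2)/3) + C4*cos(3^(3/4)*a*cos(atan(sqrt(2))/2)/3))*exp(3^(3/4)*a*sin(atan(sqrt(2))/2)/3)


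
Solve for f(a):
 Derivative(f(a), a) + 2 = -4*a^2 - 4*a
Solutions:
 f(a) = C1 - 4*a^3/3 - 2*a^2 - 2*a


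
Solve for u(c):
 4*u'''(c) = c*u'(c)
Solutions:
 u(c) = C1 + Integral(C2*airyai(2^(1/3)*c/2) + C3*airybi(2^(1/3)*c/2), c)


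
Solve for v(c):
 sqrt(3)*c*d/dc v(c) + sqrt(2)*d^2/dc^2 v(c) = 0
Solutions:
 v(c) = C1 + C2*erf(6^(1/4)*c/2)


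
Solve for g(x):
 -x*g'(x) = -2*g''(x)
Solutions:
 g(x) = C1 + C2*erfi(x/2)


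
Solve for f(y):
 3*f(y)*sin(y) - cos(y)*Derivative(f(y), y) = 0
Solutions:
 f(y) = C1/cos(y)^3


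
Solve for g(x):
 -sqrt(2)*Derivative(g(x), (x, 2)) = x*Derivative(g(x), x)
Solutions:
 g(x) = C1 + C2*erf(2^(1/4)*x/2)


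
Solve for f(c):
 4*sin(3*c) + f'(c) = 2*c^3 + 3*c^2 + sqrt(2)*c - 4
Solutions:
 f(c) = C1 + c^4/2 + c^3 + sqrt(2)*c^2/2 - 4*c + 4*cos(3*c)/3


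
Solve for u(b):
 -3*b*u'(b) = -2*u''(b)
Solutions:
 u(b) = C1 + C2*erfi(sqrt(3)*b/2)


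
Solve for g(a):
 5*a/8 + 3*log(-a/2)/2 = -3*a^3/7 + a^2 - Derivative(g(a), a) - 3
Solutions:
 g(a) = C1 - 3*a^4/28 + a^3/3 - 5*a^2/16 - 3*a*log(-a)/2 + 3*a*(-1 + log(2))/2


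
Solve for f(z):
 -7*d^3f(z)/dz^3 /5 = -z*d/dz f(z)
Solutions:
 f(z) = C1 + Integral(C2*airyai(5^(1/3)*7^(2/3)*z/7) + C3*airybi(5^(1/3)*7^(2/3)*z/7), z)


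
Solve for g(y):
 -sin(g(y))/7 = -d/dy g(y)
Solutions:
 -y/7 + log(cos(g(y)) - 1)/2 - log(cos(g(y)) + 1)/2 = C1


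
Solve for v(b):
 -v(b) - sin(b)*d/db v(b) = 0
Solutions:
 v(b) = C1*sqrt(cos(b) + 1)/sqrt(cos(b) - 1)


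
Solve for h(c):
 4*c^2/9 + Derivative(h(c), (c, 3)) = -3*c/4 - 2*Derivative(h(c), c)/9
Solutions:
 h(c) = C1 + C2*sin(sqrt(2)*c/3) + C3*cos(sqrt(2)*c/3) - 2*c^3/3 - 27*c^2/16 + 18*c


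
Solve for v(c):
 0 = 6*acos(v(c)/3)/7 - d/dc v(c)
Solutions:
 Integral(1/acos(_y/3), (_y, v(c))) = C1 + 6*c/7


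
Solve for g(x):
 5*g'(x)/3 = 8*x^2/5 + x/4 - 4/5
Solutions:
 g(x) = C1 + 8*x^3/25 + 3*x^2/40 - 12*x/25


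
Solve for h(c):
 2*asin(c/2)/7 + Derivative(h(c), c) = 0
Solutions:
 h(c) = C1 - 2*c*asin(c/2)/7 - 2*sqrt(4 - c^2)/7


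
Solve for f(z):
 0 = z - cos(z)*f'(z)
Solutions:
 f(z) = C1 + Integral(z/cos(z), z)


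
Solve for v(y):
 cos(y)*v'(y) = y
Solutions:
 v(y) = C1 + Integral(y/cos(y), y)


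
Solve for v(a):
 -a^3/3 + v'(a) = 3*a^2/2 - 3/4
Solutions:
 v(a) = C1 + a^4/12 + a^3/2 - 3*a/4


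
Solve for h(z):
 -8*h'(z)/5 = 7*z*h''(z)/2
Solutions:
 h(z) = C1 + C2*z^(19/35)


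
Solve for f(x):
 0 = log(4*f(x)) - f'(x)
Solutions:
 -Integral(1/(log(_y) + 2*log(2)), (_y, f(x))) = C1 - x


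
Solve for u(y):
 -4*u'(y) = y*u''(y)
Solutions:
 u(y) = C1 + C2/y^3


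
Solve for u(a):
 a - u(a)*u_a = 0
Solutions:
 u(a) = -sqrt(C1 + a^2)
 u(a) = sqrt(C1 + a^2)


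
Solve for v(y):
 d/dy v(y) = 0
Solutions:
 v(y) = C1


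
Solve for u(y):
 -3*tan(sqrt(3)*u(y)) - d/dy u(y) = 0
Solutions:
 u(y) = sqrt(3)*(pi - asin(C1*exp(-3*sqrt(3)*y)))/3
 u(y) = sqrt(3)*asin(C1*exp(-3*sqrt(3)*y))/3


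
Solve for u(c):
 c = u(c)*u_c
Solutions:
 u(c) = -sqrt(C1 + c^2)
 u(c) = sqrt(C1 + c^2)


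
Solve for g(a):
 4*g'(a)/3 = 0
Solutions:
 g(a) = C1


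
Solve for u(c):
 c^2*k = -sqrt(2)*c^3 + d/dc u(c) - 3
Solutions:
 u(c) = C1 + sqrt(2)*c^4/4 + c^3*k/3 + 3*c


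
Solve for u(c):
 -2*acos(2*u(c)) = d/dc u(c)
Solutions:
 Integral(1/acos(2*_y), (_y, u(c))) = C1 - 2*c


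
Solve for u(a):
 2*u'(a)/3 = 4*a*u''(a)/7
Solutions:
 u(a) = C1 + C2*a^(13/6)


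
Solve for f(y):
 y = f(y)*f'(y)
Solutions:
 f(y) = -sqrt(C1 + y^2)
 f(y) = sqrt(C1 + y^2)


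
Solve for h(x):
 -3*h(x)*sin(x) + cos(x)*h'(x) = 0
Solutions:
 h(x) = C1/cos(x)^3


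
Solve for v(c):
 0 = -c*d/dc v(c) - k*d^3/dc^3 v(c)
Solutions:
 v(c) = C1 + Integral(C2*airyai(c*(-1/k)^(1/3)) + C3*airybi(c*(-1/k)^(1/3)), c)


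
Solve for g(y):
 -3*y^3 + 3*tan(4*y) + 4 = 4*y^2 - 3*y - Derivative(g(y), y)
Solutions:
 g(y) = C1 + 3*y^4/4 + 4*y^3/3 - 3*y^2/2 - 4*y + 3*log(cos(4*y))/4


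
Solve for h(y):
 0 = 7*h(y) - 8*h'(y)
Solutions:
 h(y) = C1*exp(7*y/8)


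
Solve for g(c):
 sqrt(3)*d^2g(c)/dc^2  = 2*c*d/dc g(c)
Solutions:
 g(c) = C1 + C2*erfi(3^(3/4)*c/3)


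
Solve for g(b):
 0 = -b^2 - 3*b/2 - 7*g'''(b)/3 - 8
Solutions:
 g(b) = C1 + C2*b + C3*b^2 - b^5/140 - 3*b^4/112 - 4*b^3/7


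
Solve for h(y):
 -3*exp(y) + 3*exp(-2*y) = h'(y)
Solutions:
 h(y) = C1 - 3*exp(y) - 3*exp(-2*y)/2


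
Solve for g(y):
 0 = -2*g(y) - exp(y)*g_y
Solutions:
 g(y) = C1*exp(2*exp(-y))


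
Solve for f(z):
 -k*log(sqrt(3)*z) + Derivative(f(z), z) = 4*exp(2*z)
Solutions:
 f(z) = C1 + k*z*log(z) + k*z*(-1 + log(3)/2) + 2*exp(2*z)


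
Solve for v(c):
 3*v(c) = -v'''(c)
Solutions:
 v(c) = C3*exp(-3^(1/3)*c) + (C1*sin(3^(5/6)*c/2) + C2*cos(3^(5/6)*c/2))*exp(3^(1/3)*c/2)


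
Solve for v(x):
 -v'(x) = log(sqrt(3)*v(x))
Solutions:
 2*Integral(1/(2*log(_y) + log(3)), (_y, v(x))) = C1 - x


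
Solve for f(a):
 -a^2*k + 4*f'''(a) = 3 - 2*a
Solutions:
 f(a) = C1 + C2*a + C3*a^2 + a^5*k/240 - a^4/48 + a^3/8


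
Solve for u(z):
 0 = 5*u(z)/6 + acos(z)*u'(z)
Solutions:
 u(z) = C1*exp(-5*Integral(1/acos(z), z)/6)


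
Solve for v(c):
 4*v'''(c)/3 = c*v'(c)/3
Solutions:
 v(c) = C1 + Integral(C2*airyai(2^(1/3)*c/2) + C3*airybi(2^(1/3)*c/2), c)


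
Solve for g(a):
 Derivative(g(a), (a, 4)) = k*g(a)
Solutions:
 g(a) = C1*exp(-a*k^(1/4)) + C2*exp(a*k^(1/4)) + C3*exp(-I*a*k^(1/4)) + C4*exp(I*a*k^(1/4))


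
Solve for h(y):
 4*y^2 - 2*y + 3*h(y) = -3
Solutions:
 h(y) = -4*y^2/3 + 2*y/3 - 1


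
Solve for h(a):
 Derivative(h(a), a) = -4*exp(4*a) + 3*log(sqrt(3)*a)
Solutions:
 h(a) = C1 + 3*a*log(a) + a*(-3 + 3*log(3)/2) - exp(4*a)


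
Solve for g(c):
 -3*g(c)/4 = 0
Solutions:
 g(c) = 0


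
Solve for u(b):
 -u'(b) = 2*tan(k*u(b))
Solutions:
 u(b) = Piecewise((-asin(exp(C1*k - 2*b*k))/k + pi/k, Ne(k, 0)), (nan, True))
 u(b) = Piecewise((asin(exp(C1*k - 2*b*k))/k, Ne(k, 0)), (nan, True))


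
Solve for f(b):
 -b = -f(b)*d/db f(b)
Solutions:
 f(b) = -sqrt(C1 + b^2)
 f(b) = sqrt(C1 + b^2)


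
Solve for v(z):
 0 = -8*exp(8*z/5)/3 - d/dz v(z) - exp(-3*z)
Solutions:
 v(z) = C1 - 5*exp(8*z/5)/3 + exp(-3*z)/3


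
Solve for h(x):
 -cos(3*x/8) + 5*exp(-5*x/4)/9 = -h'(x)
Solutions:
 h(x) = C1 + 8*sin(3*x/8)/3 + 4*exp(-5*x/4)/9


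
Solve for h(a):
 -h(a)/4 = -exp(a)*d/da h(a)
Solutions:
 h(a) = C1*exp(-exp(-a)/4)


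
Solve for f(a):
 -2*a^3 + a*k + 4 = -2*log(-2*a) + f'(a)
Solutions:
 f(a) = C1 - a^4/2 + a^2*k/2 + 2*a*log(-a) + 2*a*(log(2) + 1)


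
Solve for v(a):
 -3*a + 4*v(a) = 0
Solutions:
 v(a) = 3*a/4


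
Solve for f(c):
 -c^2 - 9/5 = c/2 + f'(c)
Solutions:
 f(c) = C1 - c^3/3 - c^2/4 - 9*c/5


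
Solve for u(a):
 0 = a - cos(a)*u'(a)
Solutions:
 u(a) = C1 + Integral(a/cos(a), a)


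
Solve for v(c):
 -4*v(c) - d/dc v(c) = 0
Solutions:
 v(c) = C1*exp(-4*c)


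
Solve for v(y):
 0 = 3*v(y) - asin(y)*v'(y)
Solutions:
 v(y) = C1*exp(3*Integral(1/asin(y), y))


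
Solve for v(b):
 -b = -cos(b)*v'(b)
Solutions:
 v(b) = C1 + Integral(b/cos(b), b)


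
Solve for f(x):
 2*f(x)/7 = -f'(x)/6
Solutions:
 f(x) = C1*exp(-12*x/7)


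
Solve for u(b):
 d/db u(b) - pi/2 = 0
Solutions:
 u(b) = C1 + pi*b/2


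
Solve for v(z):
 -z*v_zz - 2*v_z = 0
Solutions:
 v(z) = C1 + C2/z


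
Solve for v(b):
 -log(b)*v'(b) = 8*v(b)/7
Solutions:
 v(b) = C1*exp(-8*li(b)/7)


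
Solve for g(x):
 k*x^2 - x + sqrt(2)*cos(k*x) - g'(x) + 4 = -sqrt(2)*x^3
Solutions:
 g(x) = C1 + k*x^3/3 + sqrt(2)*x^4/4 - x^2/2 + 4*x + sqrt(2)*sin(k*x)/k


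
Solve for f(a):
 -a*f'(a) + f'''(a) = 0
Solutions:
 f(a) = C1 + Integral(C2*airyai(a) + C3*airybi(a), a)


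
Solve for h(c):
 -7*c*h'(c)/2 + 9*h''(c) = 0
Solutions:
 h(c) = C1 + C2*erfi(sqrt(7)*c/6)


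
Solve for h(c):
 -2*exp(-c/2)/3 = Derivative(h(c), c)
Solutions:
 h(c) = C1 + 4*exp(-c/2)/3


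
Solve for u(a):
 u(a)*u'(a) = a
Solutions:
 u(a) = -sqrt(C1 + a^2)
 u(a) = sqrt(C1 + a^2)


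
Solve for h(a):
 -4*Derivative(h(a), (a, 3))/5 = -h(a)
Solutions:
 h(a) = C3*exp(10^(1/3)*a/2) + (C1*sin(10^(1/3)*sqrt(3)*a/4) + C2*cos(10^(1/3)*sqrt(3)*a/4))*exp(-10^(1/3)*a/4)


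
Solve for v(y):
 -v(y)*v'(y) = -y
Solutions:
 v(y) = -sqrt(C1 + y^2)
 v(y) = sqrt(C1 + y^2)


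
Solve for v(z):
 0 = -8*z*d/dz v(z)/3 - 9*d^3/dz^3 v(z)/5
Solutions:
 v(z) = C1 + Integral(C2*airyai(-2*5^(1/3)*z/3) + C3*airybi(-2*5^(1/3)*z/3), z)


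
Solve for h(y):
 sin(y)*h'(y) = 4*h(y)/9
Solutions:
 h(y) = C1*(cos(y) - 1)^(2/9)/(cos(y) + 1)^(2/9)


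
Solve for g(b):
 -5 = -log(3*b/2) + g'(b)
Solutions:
 g(b) = C1 + b*log(b) - 6*b + b*log(3/2)


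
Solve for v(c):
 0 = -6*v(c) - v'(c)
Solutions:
 v(c) = C1*exp(-6*c)


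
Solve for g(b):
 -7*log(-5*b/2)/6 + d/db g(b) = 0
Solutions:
 g(b) = C1 + 7*b*log(-b)/6 + 7*b*(-1 - log(2) + log(5))/6


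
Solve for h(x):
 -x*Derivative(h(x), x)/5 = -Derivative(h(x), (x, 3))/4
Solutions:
 h(x) = C1 + Integral(C2*airyai(10^(2/3)*x/5) + C3*airybi(10^(2/3)*x/5), x)


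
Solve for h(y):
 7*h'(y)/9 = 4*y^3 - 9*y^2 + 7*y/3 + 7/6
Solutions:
 h(y) = C1 + 9*y^4/7 - 27*y^3/7 + 3*y^2/2 + 3*y/2


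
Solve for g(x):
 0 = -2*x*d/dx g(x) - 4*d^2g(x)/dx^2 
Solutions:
 g(x) = C1 + C2*erf(x/2)


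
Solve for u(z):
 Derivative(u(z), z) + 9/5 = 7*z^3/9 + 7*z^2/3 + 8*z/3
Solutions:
 u(z) = C1 + 7*z^4/36 + 7*z^3/9 + 4*z^2/3 - 9*z/5


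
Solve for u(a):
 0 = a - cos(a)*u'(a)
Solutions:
 u(a) = C1 + Integral(a/cos(a), a)


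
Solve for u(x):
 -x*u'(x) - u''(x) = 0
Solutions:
 u(x) = C1 + C2*erf(sqrt(2)*x/2)


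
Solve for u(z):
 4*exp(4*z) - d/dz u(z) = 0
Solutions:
 u(z) = C1 + exp(4*z)


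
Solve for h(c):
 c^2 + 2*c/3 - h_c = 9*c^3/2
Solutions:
 h(c) = C1 - 9*c^4/8 + c^3/3 + c^2/3


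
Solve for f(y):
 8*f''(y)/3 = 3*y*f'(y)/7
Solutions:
 f(y) = C1 + C2*erfi(3*sqrt(7)*y/28)


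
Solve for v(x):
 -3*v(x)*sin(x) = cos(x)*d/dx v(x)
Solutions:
 v(x) = C1*cos(x)^3


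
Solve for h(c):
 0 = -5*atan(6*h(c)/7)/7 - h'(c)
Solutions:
 Integral(1/atan(6*_y/7), (_y, h(c))) = C1 - 5*c/7


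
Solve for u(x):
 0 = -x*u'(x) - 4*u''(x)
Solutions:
 u(x) = C1 + C2*erf(sqrt(2)*x/4)


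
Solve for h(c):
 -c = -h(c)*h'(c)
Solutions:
 h(c) = -sqrt(C1 + c^2)
 h(c) = sqrt(C1 + c^2)


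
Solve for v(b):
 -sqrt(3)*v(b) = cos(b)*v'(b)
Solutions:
 v(b) = C1*(sin(b) - 1)^(sqrt(3)/2)/(sin(b) + 1)^(sqrt(3)/2)


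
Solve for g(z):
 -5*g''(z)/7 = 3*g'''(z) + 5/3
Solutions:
 g(z) = C1 + C2*z + C3*exp(-5*z/21) - 7*z^2/6


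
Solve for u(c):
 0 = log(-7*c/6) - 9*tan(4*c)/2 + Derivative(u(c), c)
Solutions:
 u(c) = C1 - c*log(-c) - c*log(7) + c + c*log(6) - 9*log(cos(4*c))/8


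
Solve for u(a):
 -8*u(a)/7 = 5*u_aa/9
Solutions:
 u(a) = C1*sin(6*sqrt(70)*a/35) + C2*cos(6*sqrt(70)*a/35)


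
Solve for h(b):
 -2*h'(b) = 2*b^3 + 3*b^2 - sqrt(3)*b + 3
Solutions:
 h(b) = C1 - b^4/4 - b^3/2 + sqrt(3)*b^2/4 - 3*b/2


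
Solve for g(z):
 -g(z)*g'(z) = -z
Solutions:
 g(z) = -sqrt(C1 + z^2)
 g(z) = sqrt(C1 + z^2)


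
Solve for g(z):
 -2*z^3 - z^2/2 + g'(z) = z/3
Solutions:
 g(z) = C1 + z^4/2 + z^3/6 + z^2/6


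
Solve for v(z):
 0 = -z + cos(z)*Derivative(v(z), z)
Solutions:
 v(z) = C1 + Integral(z/cos(z), z)


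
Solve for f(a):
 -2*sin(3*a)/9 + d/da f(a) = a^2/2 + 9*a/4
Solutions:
 f(a) = C1 + a^3/6 + 9*a^2/8 - 2*cos(3*a)/27


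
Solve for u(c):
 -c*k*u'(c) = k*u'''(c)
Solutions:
 u(c) = C1 + Integral(C2*airyai(-c) + C3*airybi(-c), c)


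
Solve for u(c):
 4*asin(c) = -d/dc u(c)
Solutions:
 u(c) = C1 - 4*c*asin(c) - 4*sqrt(1 - c^2)


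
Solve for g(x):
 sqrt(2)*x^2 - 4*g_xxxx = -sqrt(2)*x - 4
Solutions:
 g(x) = C1 + C2*x + C3*x^2 + C4*x^3 + sqrt(2)*x^6/1440 + sqrt(2)*x^5/480 + x^4/24


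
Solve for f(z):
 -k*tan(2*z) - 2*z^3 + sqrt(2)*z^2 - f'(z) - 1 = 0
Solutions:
 f(z) = C1 + k*log(cos(2*z))/2 - z^4/2 + sqrt(2)*z^3/3 - z


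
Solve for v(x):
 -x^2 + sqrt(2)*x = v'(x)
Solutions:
 v(x) = C1 - x^3/3 + sqrt(2)*x^2/2


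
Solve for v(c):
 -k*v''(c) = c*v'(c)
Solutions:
 v(c) = C1 + C2*sqrt(k)*erf(sqrt(2)*c*sqrt(1/k)/2)


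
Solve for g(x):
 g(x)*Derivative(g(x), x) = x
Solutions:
 g(x) = -sqrt(C1 + x^2)
 g(x) = sqrt(C1 + x^2)


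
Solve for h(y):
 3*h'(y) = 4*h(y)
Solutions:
 h(y) = C1*exp(4*y/3)


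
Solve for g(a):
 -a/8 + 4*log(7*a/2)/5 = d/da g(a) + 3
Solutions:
 g(a) = C1 - a^2/16 + 4*a*log(a)/5 - 19*a/5 - 4*a*log(2)/5 + 4*a*log(7)/5


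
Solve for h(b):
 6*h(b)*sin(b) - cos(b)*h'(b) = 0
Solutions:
 h(b) = C1/cos(b)^6


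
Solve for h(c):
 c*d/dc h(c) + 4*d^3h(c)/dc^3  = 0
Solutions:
 h(c) = C1 + Integral(C2*airyai(-2^(1/3)*c/2) + C3*airybi(-2^(1/3)*c/2), c)


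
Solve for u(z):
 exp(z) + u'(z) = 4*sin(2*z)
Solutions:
 u(z) = C1 - exp(z) - 2*cos(2*z)


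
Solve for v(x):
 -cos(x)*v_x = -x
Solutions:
 v(x) = C1 + Integral(x/cos(x), x)


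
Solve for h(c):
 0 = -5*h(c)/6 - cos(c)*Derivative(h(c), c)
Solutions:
 h(c) = C1*(sin(c) - 1)^(5/12)/(sin(c) + 1)^(5/12)


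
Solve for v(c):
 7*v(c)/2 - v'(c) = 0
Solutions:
 v(c) = C1*exp(7*c/2)


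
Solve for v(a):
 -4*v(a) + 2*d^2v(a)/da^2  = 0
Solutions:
 v(a) = C1*exp(-sqrt(2)*a) + C2*exp(sqrt(2)*a)


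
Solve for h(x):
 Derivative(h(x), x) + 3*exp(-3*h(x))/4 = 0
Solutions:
 h(x) = log(C1 - 9*x/4)/3
 h(x) = log((-1 - sqrt(3)*I)*(C1 - 9*x/4)^(1/3)/2)
 h(x) = log((-1 + sqrt(3)*I)*(C1 - 9*x/4)^(1/3)/2)


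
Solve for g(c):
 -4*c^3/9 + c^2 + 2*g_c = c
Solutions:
 g(c) = C1 + c^4/18 - c^3/6 + c^2/4


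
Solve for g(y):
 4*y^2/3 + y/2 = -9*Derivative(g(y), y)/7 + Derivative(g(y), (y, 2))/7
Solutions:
 g(y) = C1 + C2*exp(9*y) - 28*y^3/81 - 301*y^2/972 - 301*y/4374


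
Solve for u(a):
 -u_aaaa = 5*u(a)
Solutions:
 u(a) = (C1*sin(sqrt(2)*5^(1/4)*a/2) + C2*cos(sqrt(2)*5^(1/4)*a/2))*exp(-sqrt(2)*5^(1/4)*a/2) + (C3*sin(sqrt(2)*5^(1/4)*a/2) + C4*cos(sqrt(2)*5^(1/4)*a/2))*exp(sqrt(2)*5^(1/4)*a/2)


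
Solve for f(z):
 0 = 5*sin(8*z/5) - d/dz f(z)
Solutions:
 f(z) = C1 - 25*cos(8*z/5)/8


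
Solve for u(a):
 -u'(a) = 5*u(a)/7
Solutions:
 u(a) = C1*exp(-5*a/7)


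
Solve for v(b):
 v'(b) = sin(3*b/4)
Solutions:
 v(b) = C1 - 4*cos(3*b/4)/3


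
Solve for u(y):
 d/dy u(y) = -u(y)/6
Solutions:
 u(y) = C1*exp(-y/6)


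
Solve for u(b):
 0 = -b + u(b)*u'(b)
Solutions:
 u(b) = -sqrt(C1 + b^2)
 u(b) = sqrt(C1 + b^2)


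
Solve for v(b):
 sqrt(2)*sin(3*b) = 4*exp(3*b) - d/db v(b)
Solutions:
 v(b) = C1 + 4*exp(3*b)/3 + sqrt(2)*cos(3*b)/3


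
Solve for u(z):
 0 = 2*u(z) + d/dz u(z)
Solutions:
 u(z) = C1*exp(-2*z)


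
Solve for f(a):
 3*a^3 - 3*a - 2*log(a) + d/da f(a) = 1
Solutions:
 f(a) = C1 - 3*a^4/4 + 3*a^2/2 + 2*a*log(a) - a


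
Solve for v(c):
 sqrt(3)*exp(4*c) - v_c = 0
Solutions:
 v(c) = C1 + sqrt(3)*exp(4*c)/4


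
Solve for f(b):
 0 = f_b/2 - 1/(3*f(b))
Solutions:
 f(b) = -sqrt(C1 + 12*b)/3
 f(b) = sqrt(C1 + 12*b)/3


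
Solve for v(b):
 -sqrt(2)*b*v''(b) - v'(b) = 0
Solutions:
 v(b) = C1 + C2*b^(1 - sqrt(2)/2)
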